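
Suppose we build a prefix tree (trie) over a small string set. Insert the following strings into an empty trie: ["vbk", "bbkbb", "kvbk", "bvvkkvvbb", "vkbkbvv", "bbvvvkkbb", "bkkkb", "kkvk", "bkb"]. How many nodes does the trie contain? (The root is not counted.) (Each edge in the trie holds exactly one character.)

41

Insert word by word; a character creates a node only if that edge doesn't already exist:
  "vbk" → 3 new (v, b, k)
  "bbkbb" → 5 new (b, b, k, b, b)
  "kvbk" → 4 new (k, v, b, k)
  "bvvkkvvbb" → prefix "b" already present; 8 new (v, v, k, k, v, v, b, b)
  "vkbkbvv" → prefix "v" already present; 6 new (k, b, k, b, v, v)
  "bbvvvkkbb" → prefix "bb" already present; 7 new (v, v, v, k, k, b, b)
  "bkkkb" → prefix "b" already present; 4 new (k, k, k, b)
  "kkvk" → prefix "k" already present; 3 new (k, v, k)
  "bkb" → prefix "bk" already present; 1 new (b)
Total nodes = 3 + 5 + 4 + 8 + 6 + 7 + 4 + 3 + 1 = 41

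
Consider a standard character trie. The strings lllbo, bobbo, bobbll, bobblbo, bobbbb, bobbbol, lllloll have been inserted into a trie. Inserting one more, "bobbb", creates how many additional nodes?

0

Every character of "bobbb" already lies on an existing path (it is a prefix of some stored word).
No new nodes are needed: 0.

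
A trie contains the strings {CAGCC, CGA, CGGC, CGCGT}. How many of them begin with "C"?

Traverse to the node for "C", then collect every word in that subtree.
Words under "C": CAGCC, CGA, CGCGT, CGGC
Count: 4

4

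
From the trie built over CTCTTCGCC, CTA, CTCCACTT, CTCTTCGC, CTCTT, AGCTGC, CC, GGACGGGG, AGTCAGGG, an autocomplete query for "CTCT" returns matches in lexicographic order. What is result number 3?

Filter for "CTCT…" and sort: "CTCTT", "CTCTTCGC", "CTCTTCGCC"
The 3rd is CTCTTCGCC.

CTCTTCGCC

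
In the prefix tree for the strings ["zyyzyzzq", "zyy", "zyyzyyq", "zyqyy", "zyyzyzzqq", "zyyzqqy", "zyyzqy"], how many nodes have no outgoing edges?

A leaf is a node with no children — equivalently, the end of a word that is not a proper prefix of any other stored word.
Those words: "zyqyy", "zyyzqqy", "zyyzqy", "zyyzyyq", "zyyzyzzqq"
Leaf count: 5

5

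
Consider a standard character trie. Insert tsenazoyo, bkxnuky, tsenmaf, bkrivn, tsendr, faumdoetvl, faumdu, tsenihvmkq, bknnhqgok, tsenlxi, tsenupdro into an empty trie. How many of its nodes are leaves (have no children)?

11

A leaf is a node with no children — equivalently, the end of a word that is not a proper prefix of any other stored word.
Those words: "bknnhqgok", "bkrivn", "bkxnuky", "faumdoetvl", "faumdu", "tsenazoyo", "tsendr", "tsenihvmkq", "tsenlxi", "tsenmaf", "tsenupdro"
Leaf count: 11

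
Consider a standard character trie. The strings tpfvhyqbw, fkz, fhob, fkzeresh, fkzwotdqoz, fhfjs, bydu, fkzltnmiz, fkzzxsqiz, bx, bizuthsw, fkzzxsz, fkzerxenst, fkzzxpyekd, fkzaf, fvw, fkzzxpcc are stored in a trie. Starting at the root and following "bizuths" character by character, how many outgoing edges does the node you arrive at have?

1

Follow the path "bizuths" to its node, then look at its outgoing edges.
Characters that immediately follow "bizuths" among the stored strings: {w}.
That node has 1 child edge.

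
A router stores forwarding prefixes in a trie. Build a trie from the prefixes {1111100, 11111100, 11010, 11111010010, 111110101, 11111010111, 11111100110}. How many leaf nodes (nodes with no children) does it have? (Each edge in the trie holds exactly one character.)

A leaf is a node with no children — equivalently, the end of a word that is not a proper prefix of any other stored word.
Those words: "11010", "1111100", "11111010010", "11111010111", "11111100110"
Leaf count: 5

5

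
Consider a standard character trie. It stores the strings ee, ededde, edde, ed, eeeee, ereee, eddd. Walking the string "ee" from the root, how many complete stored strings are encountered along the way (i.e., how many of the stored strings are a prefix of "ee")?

1

Traverse "ee" character by character; count nodes along the way that are marked as word ends.
Prefixes of the query that are stored words: "ee"
Count: 1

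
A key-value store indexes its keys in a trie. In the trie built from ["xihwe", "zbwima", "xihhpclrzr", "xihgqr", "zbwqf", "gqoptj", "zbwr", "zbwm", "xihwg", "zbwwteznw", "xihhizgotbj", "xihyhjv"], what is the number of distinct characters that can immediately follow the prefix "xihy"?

The children of the "xihy" node are the distinct next characters among strings starting with "xihy".
Characters that immediately follow "xihy" among the stored strings: {h}.
That node has 1 child edge.

1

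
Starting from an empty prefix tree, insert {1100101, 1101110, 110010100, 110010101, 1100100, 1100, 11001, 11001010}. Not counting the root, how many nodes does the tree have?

For each word, the new-node count is its length minus the longest prefix already in the trie:
  "1100101" → 7 new (1, 1, 0, 0, 1, 0, 1)
  "1101110" → prefix "110" already present; 4 new (1, 1, 1, 0)
  "110010100" → prefix "1100101" already present; 2 new (0, 0)
  "110010101" → prefix "11001010" already present; 1 new (1)
  "1100100" → prefix "110010" already present; 1 new (0)
  "1100" → prefix "1100" already present; 0 new (none)
  "11001" → prefix "11001" already present; 0 new (none)
  "11001010" → prefix "11001010" already present; 0 new (none)
Total nodes = 7 + 4 + 2 + 1 + 1 + 0 + 0 + 0 = 15

15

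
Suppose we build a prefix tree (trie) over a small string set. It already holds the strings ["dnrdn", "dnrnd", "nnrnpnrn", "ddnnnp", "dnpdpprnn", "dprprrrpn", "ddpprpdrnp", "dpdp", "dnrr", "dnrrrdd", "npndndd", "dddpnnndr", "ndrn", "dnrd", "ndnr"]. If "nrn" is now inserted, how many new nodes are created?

"n" is already a path in the trie; the remaining "rn" must be added.
New nodes needed: |"nrn"| − 1 = 3 − 1 = 2.

2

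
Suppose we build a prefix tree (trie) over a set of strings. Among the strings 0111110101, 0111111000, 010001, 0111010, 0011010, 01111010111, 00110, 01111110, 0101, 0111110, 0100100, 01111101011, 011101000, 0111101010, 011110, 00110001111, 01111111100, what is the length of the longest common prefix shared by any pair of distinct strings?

10

Look for the deepest trie node that still has at least two words in its subtree.
"0111110101" and "01111101011" agree on "0111110101" (10 characters) before diverging; nothing deeper is shared.
Longest shared-prefix length: 10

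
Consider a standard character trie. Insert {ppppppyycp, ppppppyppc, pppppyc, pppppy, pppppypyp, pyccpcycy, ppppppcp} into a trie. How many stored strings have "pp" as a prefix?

6

Walk to "pp"; the words in its subtree are exactly those with that prefix.
Matches: "ppppppcp", "ppppppyppc", "ppppppyycp", "pppppy", "pppppyc", "pppppypyp"
Count: 6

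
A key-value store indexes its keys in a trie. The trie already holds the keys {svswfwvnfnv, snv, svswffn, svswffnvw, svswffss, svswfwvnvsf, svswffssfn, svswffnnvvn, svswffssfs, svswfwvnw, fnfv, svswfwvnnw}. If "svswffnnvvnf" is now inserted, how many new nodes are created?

"svswffnnvvn" is already a path in the trie; the remaining "f" must be added.
Each of the 1 remaining characters creates one node.

1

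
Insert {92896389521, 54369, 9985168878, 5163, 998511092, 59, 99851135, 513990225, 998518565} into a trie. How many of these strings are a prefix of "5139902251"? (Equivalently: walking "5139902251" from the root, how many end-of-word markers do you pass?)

Walk "5139902251" from the root; an end-of-word marker is hit whenever a stored word is a prefix of "5139902251".
Prefixes of the query that are stored words: "513990225"
Count: 1

1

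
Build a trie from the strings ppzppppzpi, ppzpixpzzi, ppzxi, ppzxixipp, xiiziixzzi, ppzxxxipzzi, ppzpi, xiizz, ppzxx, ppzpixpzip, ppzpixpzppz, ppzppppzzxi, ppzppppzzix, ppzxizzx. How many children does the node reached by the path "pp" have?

1

The children of the "pp" node are the distinct next characters among strings starting with "pp".
Characters that immediately follow "pp" among the stored strings: {z}.
That node has 1 child edge.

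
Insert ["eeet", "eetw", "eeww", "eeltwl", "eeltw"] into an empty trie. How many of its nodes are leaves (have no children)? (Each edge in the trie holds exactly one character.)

4

Leaves are exactly the stored words that no other stored word extends.
Those words: "eeet", "eeltwl", "eetw", "eeww"
Leaf count: 4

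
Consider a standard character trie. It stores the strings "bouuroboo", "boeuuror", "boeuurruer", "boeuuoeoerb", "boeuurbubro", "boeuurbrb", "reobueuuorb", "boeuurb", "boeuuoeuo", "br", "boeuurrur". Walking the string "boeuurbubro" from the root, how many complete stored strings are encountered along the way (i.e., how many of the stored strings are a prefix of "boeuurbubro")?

Walk "boeuurbubro" from the root; an end-of-word marker is hit whenever a stored word is a prefix of "boeuurbubro".
Prefixes of the query that are stored words: "boeuurb", "boeuurbubro"
Count: 2

2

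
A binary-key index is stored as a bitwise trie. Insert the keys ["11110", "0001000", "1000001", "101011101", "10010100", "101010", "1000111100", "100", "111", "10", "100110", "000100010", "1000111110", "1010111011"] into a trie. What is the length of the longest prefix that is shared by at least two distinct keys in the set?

The deepest shared node is where two words last agree before diverging.
e.g. "101011101" and "1010111011" share the prefix "101011101" of length 9; no pair shares a longer one.
Longest shared-prefix length: 9

9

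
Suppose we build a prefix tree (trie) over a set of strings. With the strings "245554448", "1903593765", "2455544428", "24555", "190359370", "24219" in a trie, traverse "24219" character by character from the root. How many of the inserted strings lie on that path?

Walk "24219" from the root; an end-of-word marker is hit whenever a stored word is a prefix of "24219".
Prefixes of the query that are stored words: "24219"
Count: 1

1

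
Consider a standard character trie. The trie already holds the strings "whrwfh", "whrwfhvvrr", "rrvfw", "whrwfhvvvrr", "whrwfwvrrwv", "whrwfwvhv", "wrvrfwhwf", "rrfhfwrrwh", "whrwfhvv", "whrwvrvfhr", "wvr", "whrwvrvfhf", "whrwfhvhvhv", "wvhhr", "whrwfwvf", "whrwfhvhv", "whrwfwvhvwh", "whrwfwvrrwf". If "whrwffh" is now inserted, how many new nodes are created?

2

"whrwf" is already a path in the trie; the remaining "fh" must be added.
Each of the 2 remaining characters creates one node.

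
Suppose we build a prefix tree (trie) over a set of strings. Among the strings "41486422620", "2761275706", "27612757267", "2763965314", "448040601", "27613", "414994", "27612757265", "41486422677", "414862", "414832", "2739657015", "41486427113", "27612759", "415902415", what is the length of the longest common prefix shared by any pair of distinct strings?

The deepest shared node is where two words last agree before diverging.
"27612757265" and "27612757267" agree on "2761275726" (10 characters) before diverging; nothing deeper is shared.
Longest shared-prefix length: 10

10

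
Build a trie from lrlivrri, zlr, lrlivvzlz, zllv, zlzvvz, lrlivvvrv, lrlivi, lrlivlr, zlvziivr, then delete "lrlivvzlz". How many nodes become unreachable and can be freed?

3

Walk "lrlivvzlz" from the leaf back toward the root, removing each node that no remaining word uses.
The suffix "zlz" (3 nodes) is used only by "lrlivvzlz"; the node for "lrlivv" still has the child "v", so pruning stops there.
Nodes removed: 3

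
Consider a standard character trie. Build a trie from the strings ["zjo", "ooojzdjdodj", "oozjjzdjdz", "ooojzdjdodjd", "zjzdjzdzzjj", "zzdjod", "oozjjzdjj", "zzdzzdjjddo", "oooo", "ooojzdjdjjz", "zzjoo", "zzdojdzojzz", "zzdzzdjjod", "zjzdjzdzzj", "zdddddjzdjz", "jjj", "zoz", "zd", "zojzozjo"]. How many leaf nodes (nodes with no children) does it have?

16

Leaves are exactly the stored words that no other stored word extends.
Those words: "jjj", "ooojzdjdjjz", "ooojzdjdodjd", "oooo", "oozjjzdjdz", "oozjjzdjj", "zdddddjzdjz", "zjo", "zjzdjzdzzjj", "zojzozjo", "zoz", "zzdjod", "zzdojdzojzz", "zzdzzdjjddo", "zzdzzdjjod", "zzjoo"
Leaf count: 16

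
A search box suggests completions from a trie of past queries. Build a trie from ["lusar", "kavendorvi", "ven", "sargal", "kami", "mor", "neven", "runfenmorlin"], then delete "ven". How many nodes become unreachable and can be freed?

3

Walk "ven" from the leaf back toward the root, removing each node that no remaining word uses.
No other word shares any prefix with "ven", so all 3 of its nodes go.
Nodes removed: 3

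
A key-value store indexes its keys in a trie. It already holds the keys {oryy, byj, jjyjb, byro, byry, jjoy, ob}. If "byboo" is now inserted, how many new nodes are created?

The longest prefix of "byboo" already in the trie is "by" (length 2).
New nodes needed: |"byboo"| − 2 = 5 − 2 = 3.

3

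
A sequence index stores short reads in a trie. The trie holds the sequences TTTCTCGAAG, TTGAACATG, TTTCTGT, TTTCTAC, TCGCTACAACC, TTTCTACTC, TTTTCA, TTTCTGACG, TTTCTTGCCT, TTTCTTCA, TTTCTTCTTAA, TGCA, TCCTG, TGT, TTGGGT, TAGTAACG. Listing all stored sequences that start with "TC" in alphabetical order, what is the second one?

TCGCTACAACC

Filter for "TC…" and sort: "TCCTG", "TCGCTACAACC"
Position 2: TCGCTACAACC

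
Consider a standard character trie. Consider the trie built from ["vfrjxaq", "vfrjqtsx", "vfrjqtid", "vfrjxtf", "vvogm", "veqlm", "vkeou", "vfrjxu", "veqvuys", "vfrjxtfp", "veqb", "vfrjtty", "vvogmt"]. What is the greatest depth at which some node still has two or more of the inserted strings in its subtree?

The deepest shared node is where two words last agree before diverging.
e.g. "vfrjxtf" and "vfrjxtfp" share the prefix "vfrjxtf" of length 7; no pair shares a longer one.
Longest shared-prefix length: 7

7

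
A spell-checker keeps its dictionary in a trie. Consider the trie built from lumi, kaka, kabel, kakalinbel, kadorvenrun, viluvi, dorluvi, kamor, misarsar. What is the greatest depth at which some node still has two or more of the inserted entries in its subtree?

The deepest shared node is where two words last agree before diverging.
"kaka" and "kakalinbel" agree on "kaka" (4 characters) before diverging; nothing deeper is shared.
Longest shared-prefix length: 4

4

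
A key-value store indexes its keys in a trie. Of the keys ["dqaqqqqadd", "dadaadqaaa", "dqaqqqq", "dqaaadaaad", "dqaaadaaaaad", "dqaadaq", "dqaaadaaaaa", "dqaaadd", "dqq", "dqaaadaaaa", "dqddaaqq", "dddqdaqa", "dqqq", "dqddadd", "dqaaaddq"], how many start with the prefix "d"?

15

Walk to "d"; the words in its subtree are exactly those with that prefix.
Words under "d": dadaadqaaa, dddqdaqa, dqaaadaaaa, dqaaadaaaaa, dqaaadaaaaad, dqaaadaaad, dqaaadd, dqaaaddq, dqaadaq, dqaqqqq, dqaqqqqadd, dqddaaqq, dqddadd, dqq, dqqq
Count: 15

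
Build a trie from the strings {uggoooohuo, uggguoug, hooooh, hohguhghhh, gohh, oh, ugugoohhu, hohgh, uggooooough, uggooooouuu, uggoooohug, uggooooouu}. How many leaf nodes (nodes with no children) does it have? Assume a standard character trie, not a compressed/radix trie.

Leaves are exactly the stored words that no other stored word extends.
Those words: "gohh", "hohgh", "hohguhghhh", "hooooh", "oh", "uggguoug", "uggoooohug", "uggoooohuo", "uggooooough", "uggooooouuu", "ugugoohhu"
Leaf count: 11

11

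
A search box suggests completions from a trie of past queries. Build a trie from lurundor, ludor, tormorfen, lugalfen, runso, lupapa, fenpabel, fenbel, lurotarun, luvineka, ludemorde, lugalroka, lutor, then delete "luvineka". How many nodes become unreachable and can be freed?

After clearing the end-marker at "luvineka", prune upward until reaching a node still needed by another word.
The suffix "vineka" (6 nodes) is used only by "luvineka"; the node for "lu" still has the child "r", so pruning stops there.
Nodes removed: 6

6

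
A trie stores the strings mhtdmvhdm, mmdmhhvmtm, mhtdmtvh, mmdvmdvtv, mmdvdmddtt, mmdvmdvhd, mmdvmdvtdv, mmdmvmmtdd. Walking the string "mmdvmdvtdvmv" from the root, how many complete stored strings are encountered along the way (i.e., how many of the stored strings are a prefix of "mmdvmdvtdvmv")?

1

Traverse "mmdvmdvtdvmv" character by character; count nodes along the way that are marked as word ends.
Prefixes of the query that are stored words: "mmdvmdvtdv"
Count: 1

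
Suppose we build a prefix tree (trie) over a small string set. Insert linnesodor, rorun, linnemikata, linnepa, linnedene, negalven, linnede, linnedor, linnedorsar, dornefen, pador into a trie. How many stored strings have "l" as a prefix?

Traverse to the node for "l", then collect every word in that subtree.
Matches: "linnede", "linnedene", "linnedor", "linnedorsar", "linnemikata", "linnepa", "linnesodor"
Count: 7

7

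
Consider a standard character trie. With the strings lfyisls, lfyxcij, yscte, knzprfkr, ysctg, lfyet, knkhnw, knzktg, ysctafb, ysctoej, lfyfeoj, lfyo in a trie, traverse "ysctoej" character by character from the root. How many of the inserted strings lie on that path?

1

Check each prefix of "ysctoej" against the stored set — each match is an end-marker on the path.
Prefixes of the query that are stored words: "ysctoej"
Count: 1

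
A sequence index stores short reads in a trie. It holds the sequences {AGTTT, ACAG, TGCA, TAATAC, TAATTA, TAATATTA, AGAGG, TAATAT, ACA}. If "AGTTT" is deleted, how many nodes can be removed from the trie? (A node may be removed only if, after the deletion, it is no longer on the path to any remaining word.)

3

Walk "AGTTT" from the leaf back toward the root, removing each node that no remaining word uses.
The suffix "TTT" (3 nodes) is used only by "AGTTT"; the node for "AG" still has the child "A", so pruning stops there.
Nodes removed: 3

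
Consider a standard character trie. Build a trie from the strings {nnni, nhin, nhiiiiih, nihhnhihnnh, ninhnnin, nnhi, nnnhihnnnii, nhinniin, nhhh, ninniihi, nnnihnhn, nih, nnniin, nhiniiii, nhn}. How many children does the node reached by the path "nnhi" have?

The children of the "nnhi" node are the distinct next characters among strings starting with "nnhi".
No stored string extends past "nnhi".
That node has 0 child edges.

0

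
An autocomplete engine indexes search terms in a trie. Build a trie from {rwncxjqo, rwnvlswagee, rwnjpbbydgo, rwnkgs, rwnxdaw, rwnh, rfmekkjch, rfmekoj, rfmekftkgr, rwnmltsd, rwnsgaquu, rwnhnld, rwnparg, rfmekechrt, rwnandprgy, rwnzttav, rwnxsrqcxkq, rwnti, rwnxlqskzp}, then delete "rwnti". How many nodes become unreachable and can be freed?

2

Walk "rwnti" from the leaf back toward the root, removing each node that no remaining word uses.
The suffix "ti" (2 nodes) is used only by "rwnti"; the node for "rwn" still has the child "c", so pruning stops there.
Nodes removed: 2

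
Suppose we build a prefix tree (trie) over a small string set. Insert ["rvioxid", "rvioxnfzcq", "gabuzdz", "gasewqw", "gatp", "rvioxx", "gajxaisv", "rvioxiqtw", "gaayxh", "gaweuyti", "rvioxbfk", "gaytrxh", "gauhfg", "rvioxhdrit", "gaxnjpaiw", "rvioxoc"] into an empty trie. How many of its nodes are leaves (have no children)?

16

A leaf is a node with no children — equivalently, the end of a word that is not a proper prefix of any other stored word.
Those words: "gaayxh", "gabuzdz", "gajxaisv", "gasewqw", "gatp", "gauhfg", "gaweuyti", "gaxnjpaiw", "gaytrxh", "rvioxbfk", "rvioxhdrit", "rvioxid", "rvioxiqtw", "rvioxnfzcq", "rvioxoc", "rvioxx"
Leaf count: 16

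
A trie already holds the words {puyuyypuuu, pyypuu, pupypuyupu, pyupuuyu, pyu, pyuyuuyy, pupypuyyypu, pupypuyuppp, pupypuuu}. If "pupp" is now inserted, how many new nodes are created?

1

Walking "pupp" from the root, the first 3 characters ("pup") follow existing edges; "p" is the first miss.
Each of the 1 remaining characters creates one node.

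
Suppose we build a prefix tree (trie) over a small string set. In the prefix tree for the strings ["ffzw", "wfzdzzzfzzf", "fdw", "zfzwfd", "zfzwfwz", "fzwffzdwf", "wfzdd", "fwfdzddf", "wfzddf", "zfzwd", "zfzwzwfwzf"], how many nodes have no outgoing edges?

Leaves are exactly the stored words that no other stored word extends.
Those words: "fdw", "ffzw", "fwfdzddf", "fzwffzdwf", "wfzddf", "wfzdzzzfzzf", "zfzwd", "zfzwfd", "zfzwfwz", "zfzwzwfwzf"
Leaf count: 10

10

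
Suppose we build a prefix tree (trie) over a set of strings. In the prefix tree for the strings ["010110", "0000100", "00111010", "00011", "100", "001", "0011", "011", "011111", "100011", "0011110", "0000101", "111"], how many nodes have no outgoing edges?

Leaves are exactly the stored words that no other stored word extends.
Those words: "0000100", "0000101", "00011", "00111010", "0011110", "010110", "011111", "100011", "111"
Leaf count: 9

9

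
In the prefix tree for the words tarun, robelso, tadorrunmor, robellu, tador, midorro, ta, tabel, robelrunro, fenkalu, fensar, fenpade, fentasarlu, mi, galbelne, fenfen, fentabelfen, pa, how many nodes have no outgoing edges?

Leaves are exactly the stored words that no other stored word extends.
Those words: "fenfen", "fenkalu", "fenpade", "fensar", "fentabelfen", "fentasarlu", "galbelne", "midorro", "pa", "robellu", "robelrunro", "robelso", "tabel", "tadorrunmor", "tarun"
Leaf count: 15

15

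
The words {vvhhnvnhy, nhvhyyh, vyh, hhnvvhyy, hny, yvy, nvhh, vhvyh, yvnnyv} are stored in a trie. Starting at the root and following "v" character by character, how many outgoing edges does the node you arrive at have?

3

Follow the path "v" to its node, then look at its outgoing edges.
Distinct next characters after "v": h, v, y.
That node has 3 child edges.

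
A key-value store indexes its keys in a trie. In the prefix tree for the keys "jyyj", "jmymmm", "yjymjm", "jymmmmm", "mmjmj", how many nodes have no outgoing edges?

Leaves are exactly the stored words that no other stored word extends.
Those words: "jmymmm", "jymmmmm", "jyyj", "mmjmj", "yjymjm"
Leaf count: 5

5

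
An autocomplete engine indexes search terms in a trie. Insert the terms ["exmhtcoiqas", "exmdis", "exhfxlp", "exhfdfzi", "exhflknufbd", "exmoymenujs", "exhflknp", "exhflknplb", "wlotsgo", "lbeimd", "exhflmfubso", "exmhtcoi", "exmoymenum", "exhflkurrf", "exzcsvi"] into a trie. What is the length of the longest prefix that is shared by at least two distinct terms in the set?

Equivalently: take the maximum, over all pairs, of their longest common prefix length.
e.g. "exmoymenujs" and "exmoymenum" share the prefix "exmoymenu" of length 9; no pair shares a longer one.
Longest shared-prefix length: 9

9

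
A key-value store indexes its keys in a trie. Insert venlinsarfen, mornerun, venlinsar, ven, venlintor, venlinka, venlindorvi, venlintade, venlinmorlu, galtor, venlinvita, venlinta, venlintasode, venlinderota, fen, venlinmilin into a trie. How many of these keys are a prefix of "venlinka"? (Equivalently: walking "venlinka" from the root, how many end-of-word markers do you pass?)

2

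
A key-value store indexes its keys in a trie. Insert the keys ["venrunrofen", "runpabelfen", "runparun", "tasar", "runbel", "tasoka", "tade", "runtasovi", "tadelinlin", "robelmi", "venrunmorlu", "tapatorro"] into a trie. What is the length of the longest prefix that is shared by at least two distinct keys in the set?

Equivalently: take the maximum, over all pairs, of their longest common prefix length.
e.g. "venrunmorlu" and "venrunrofen" share the prefix "venrun" of length 6; no pair shares a longer one.
Longest shared-prefix length: 6

6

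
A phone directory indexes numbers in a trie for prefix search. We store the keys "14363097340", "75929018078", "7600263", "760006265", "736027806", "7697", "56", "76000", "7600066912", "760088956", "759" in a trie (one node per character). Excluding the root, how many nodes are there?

Trace insertions, counting only characters that open a new branch:
  "14363097340" → 11 new (1, 4, 3, 6, 3, 0, 9, 7, 3, 4, 0)
  "75929018078" → 11 new (7, 5, 9, 2, 9, 0, 1, 8, 0, 7, 8)
  "7600263" → prefix "7" already present; 6 new (6, 0, 0, 2, 6, 3)
  "760006265" → prefix "7600" already present; 5 new (0, 6, 2, 6, 5)
  "736027806" → prefix "7" already present; 8 new (3, 6, 0, 2, 7, 8, 0, 6)
  "7697" → prefix "76" already present; 2 new (9, 7)
  "56" → 2 new (5, 6)
  "76000" → prefix "76000" already present; 0 new (none)
  "7600066912" → prefix "760006" already present; 4 new (6, 9, 1, 2)
  "760088956" → prefix "7600" already present; 5 new (8, 8, 9, 5, 6)
  "759" → prefix "759" already present; 0 new (none)
Total nodes = 11 + 11 + 6 + 5 + 8 + 2 + 2 + 0 + 4 + 5 + 0 = 54

54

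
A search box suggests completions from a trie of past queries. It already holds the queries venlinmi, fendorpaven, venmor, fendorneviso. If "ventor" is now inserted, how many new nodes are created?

3

Walking "ventor" from the root, the first 3 characters ("ven") follow existing edges; "t" is the first miss.
New nodes needed: |"ventor"| − 3 = 6 − 3 = 3.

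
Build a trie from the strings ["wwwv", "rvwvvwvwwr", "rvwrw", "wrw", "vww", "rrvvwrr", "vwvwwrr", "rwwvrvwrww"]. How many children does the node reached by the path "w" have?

The children of the "w" node are the distinct next characters among strings starting with "w".
Characters that immediately follow "w" among the stored strings: {r, w}.
That node has 2 child edges.

2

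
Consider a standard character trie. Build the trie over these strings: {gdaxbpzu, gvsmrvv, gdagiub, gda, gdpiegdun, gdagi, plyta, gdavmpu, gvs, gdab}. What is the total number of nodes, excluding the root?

35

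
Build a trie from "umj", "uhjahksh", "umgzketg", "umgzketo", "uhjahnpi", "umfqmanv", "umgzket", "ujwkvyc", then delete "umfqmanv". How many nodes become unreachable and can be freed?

6

After clearing the end-marker at "umfqmanv", prune upward until reaching a node still needed by another word.
The suffix "fqmanv" (6 nodes) is used only by "umfqmanv"; the node for "um" still has the child "j", so pruning stops there.
Nodes removed: 6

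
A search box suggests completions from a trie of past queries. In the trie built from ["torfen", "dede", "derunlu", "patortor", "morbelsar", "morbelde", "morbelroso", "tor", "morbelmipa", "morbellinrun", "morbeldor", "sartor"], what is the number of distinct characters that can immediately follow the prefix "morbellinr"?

1

The children of the "morbellinr" node are the distinct next characters among strings starting with "morbellinr".
Characters that immediately follow "morbellinr" among the stored strings: {u}.
That node has 1 child edge.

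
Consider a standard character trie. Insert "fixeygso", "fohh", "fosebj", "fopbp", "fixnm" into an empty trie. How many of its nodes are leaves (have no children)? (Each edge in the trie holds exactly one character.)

A leaf is a node with no children — equivalently, the end of a word that is not a proper prefix of any other stored word.
Those words: "fixeygso", "fixnm", "fohh", "fopbp", "fosebj"
Leaf count: 5

5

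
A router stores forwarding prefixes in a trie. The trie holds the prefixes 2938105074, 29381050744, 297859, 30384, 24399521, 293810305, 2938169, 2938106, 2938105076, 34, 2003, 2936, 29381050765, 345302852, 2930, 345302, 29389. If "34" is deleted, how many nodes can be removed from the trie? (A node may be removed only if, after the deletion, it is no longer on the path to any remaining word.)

0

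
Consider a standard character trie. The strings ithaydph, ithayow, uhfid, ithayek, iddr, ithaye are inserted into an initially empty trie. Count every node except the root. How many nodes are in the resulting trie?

20

Trie structure (* marks end of a word):
(root)
├─ i
│  ├─ d
│  │  └─ d
│  │     └─ r *
│  └─ t
│     └─ h
│        └─ a
│           └─ y
│              ├─ d
│              │  └─ p
│              │     └─ h *
│              ├─ e *
│              │  └─ k *
│              └─ o
│                 └─ w *
└─ u
   └─ h
      └─ f
         └─ i
            └─ d *
Counting every labelled node above: 20.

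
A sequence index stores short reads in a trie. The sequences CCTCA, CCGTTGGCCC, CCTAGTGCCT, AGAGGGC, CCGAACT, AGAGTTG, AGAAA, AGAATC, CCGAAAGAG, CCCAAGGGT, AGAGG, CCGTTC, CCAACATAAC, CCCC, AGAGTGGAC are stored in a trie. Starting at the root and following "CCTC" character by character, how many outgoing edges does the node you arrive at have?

1

The children of the "CCTC" node are the distinct next characters among strings starting with "CCTC".
Characters that immediately follow "CCTC" among the stored strings: {A}.
That node has 1 child edge.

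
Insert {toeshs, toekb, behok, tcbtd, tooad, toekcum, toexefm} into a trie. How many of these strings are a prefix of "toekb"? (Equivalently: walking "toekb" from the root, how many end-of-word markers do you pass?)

Walk "toekb" from the root; an end-of-word marker is hit whenever a stored word is a prefix of "toekb".
Prefixes of the query that are stored words: "toekb"
Count: 1

1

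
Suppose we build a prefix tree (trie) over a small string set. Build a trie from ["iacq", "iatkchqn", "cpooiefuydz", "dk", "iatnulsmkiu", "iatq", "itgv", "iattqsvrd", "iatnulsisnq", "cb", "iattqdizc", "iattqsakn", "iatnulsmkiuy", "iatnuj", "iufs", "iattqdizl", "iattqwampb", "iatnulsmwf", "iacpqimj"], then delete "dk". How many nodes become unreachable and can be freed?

2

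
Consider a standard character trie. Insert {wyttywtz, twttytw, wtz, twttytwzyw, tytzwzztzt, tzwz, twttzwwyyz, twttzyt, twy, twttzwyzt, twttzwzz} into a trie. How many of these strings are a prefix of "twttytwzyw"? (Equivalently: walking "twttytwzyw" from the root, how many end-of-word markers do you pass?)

Walk "twttytwzyw" from the root; an end-of-word marker is hit whenever a stored word is a prefix of "twttytwzyw".
Prefixes of the query that are stored words: "twttytw", "twttytwzyw"
Count: 2

2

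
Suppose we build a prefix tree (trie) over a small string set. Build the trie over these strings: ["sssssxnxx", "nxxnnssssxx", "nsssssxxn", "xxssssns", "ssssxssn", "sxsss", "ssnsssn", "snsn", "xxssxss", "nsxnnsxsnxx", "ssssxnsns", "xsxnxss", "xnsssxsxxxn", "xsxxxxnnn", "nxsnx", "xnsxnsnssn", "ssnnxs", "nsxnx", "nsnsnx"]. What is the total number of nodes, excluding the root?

For each word, the new-node count is its length minus the longest prefix already in the trie:
  "sssssxnxx" → 9 new (s, s, s, s, s, x, n, x, x)
  "nxxnnssssxx" → 11 new (n, x, x, n, n, s, s, s, s, x, x)
  "nsssssxxn" → prefix "n" already present; 8 new (s, s, s, s, s, x, x, n)
  "xxssssns" → 8 new (x, x, s, s, s, s, n, s)
  "ssssxssn" → prefix "ssss" already present; 4 new (x, s, s, n)
  "sxsss" → prefix "s" already present; 4 new (x, s, s, s)
  "ssnsssn" → prefix "ss" already present; 5 new (n, s, s, s, n)
  "snsn" → prefix "s" already present; 3 new (n, s, n)
  "xxssxss" → prefix "xxss" already present; 3 new (x, s, s)
  "nsxnnsxsnxx" → prefix "ns" already present; 9 new (x, n, n, s, x, s, n, x, x)
  "ssssxnsns" → prefix "ssssx" already present; 4 new (n, s, n, s)
  "xsxnxss" → prefix "x" already present; 6 new (s, x, n, x, s, s)
  "xnsssxsxxxn" → prefix "x" already present; 10 new (n, s, s, s, x, s, x, x, x, n)
  "xsxxxxnnn" → prefix "xsx" already present; 6 new (x, x, x, n, n, n)
  "nxsnx" → prefix "nx" already present; 3 new (s, n, x)
  "xnsxnsnssn" → prefix "xns" already present; 7 new (x, n, s, n, s, s, n)
  "ssnnxs" → prefix "ssn" already present; 3 new (n, x, s)
  "nsxnx" → prefix "nsxn" already present; 1 new (x)
  "nsnsnx" → prefix "ns" already present; 4 new (n, s, n, x)
Total nodes = 9 + 11 + 8 + 8 + 4 + 4 + 5 + 3 + 3 + 9 + 4 + 6 + 10 + 6 + 3 + 7 + 3 + 1 + 4 = 108

108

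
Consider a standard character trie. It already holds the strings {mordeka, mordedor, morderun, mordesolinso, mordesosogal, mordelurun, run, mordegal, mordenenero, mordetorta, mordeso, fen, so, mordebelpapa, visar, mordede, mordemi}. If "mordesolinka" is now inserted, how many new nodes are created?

2

Walking "mordesolinka" from the root, the first 10 characters ("mordesolin") follow existing edges; "k" is the first miss.
Each of the 2 remaining characters creates one node.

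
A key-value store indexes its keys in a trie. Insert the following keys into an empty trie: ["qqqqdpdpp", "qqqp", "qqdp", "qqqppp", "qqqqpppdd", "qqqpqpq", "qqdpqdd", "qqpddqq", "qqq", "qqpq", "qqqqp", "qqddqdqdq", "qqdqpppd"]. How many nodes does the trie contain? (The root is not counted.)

42

Count nodes per top-level branch (shared prefixes stored once):
  'q'-branch (qqddqdqdq, qqdp, qqdpqdd, qqdqpppd, qqpddqq, qqpq, qqq, qqqp, qqqppp, qqqpqpq, qqqqdpdpp, qqqqp, qqqqpppdd): 42 nodes
Sum: 42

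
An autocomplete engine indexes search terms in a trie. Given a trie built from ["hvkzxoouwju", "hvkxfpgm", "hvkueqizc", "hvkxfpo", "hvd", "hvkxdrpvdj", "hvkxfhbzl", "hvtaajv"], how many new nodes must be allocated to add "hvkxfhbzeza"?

Walking "hvkxfhbzeza" from the root, the first 8 characters ("hvkxfhbz") follow existing edges; "e" is the first miss.
New nodes needed: |"hvkxfhbzeza"| − 8 = 11 − 8 = 3.

3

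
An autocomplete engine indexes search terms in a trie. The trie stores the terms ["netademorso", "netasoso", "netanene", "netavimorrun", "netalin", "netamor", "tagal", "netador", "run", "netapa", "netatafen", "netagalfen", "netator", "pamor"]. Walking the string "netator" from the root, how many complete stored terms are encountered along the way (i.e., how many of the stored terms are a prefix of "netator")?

Walk "netator" from the root; an end-of-word marker is hit whenever a stored word is a prefix of "netator".
Prefixes of the query that are stored words: "netator"
Count: 1

1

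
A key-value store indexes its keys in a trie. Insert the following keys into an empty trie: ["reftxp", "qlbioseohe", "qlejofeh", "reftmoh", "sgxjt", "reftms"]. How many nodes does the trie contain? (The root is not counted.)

31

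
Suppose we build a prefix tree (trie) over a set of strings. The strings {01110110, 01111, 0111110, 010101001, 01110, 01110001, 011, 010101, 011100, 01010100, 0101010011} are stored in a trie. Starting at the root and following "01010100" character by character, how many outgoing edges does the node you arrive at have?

1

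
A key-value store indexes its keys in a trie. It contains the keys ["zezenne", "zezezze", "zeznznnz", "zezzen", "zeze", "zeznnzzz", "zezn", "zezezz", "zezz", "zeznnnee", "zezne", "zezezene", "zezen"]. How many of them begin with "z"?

Walk to "z"; the words in its subtree are exactly those with that prefix.
Words under "z": zeze, zezen, zezenne, zezezene, zezezz, zezezze, zezn, zezne, zeznnnee, zeznnzzz, zeznznnz, zezz, zezzen
Count: 13

13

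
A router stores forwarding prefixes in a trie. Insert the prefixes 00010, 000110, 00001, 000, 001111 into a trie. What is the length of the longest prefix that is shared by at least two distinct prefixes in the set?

4

Look for the deepest trie node that still has at least two words in its subtree.
e.g. "00010" and "000110" share the prefix "0001" of length 4; no pair shares a longer one.
Longest shared-prefix length: 4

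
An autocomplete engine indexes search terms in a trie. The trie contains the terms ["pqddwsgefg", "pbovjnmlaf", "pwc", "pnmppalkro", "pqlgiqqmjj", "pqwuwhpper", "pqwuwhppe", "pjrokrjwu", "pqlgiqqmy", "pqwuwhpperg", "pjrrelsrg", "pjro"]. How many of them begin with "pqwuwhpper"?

Filter for entries beginning with "pqwuwhpper":
Words under "pqwuwhpper": pqwuwhpper, pqwuwhpperg
Count: 2

2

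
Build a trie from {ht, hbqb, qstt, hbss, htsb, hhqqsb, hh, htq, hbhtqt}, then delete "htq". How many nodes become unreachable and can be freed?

1

Walk "htq" from the leaf back toward the root, removing each node that no remaining word uses.
The suffix "q" (1 node) is used only by "htq"; the node for "ht" still has the child "s", so pruning stops there.
Nodes removed: 1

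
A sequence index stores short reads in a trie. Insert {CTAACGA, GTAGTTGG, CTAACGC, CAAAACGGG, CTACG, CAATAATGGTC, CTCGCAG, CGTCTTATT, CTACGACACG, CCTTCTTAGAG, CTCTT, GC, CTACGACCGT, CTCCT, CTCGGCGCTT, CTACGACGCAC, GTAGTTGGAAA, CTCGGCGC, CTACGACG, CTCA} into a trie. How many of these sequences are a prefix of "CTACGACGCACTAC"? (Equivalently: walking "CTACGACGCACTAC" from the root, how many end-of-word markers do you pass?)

3

Walk "CTACGACGCACTAC" from the root; an end-of-word marker is hit whenever a stored word is a prefix of "CTACGACGCACTAC".
Prefixes of the query that are stored words: "CTACG", "CTACGACG", "CTACGACGCAC"
Count: 3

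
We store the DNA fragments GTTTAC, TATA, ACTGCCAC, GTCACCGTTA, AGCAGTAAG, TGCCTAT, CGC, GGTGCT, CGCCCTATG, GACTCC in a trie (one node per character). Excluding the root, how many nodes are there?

59

Count nodes per top-level branch (shared prefixes stored once):
  'A'-branch (ACTGCCAC, AGCAGTAAG): 16 nodes
  'C'-branch (CGC, CGCCCTATG): 9 nodes
  'G'-branch (GACTCC, GGTGCT, GTCACCGTTA, GTTTAC): 24 nodes
  'T'-branch (TATA, TGCCTAT): 10 nodes
Sum: 59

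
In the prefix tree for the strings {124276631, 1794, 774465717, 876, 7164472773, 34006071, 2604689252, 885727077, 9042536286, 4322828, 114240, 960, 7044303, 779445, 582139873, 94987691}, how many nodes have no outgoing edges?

16

A leaf is a node with no children — equivalently, the end of a word that is not a proper prefix of any other stored word.
Those words: "114240", "124276631", "1794", "2604689252", "34006071", "4322828", "582139873", "7044303", "7164472773", "774465717", "779445", "876", "885727077", "9042536286", "94987691", "960"
Leaf count: 16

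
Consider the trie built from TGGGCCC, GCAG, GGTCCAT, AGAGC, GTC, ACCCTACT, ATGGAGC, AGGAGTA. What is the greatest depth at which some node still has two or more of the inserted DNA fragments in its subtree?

The deepest shared node is where two words last agree before diverging.
"AGAGC" and "AGGAGTA" agree on "AG" (2 characters) before diverging; nothing deeper is shared.
Longest shared-prefix length: 2

2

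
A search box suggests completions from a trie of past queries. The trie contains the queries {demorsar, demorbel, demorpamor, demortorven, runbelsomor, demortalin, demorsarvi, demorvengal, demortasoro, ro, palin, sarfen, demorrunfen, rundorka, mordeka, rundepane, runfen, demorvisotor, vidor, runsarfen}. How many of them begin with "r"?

6

Filter for entries beginning with "r":
Matches: "ro", "runbelsomor", "rundepane", "rundorka", "runfen", "runsarfen"
Count: 6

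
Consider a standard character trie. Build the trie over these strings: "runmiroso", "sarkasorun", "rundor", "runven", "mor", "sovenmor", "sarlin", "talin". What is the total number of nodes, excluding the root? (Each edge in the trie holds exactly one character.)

43

Insert word by word; a character creates a node only if that edge doesn't already exist:
  "runmiroso" → 9 new (r, u, n, m, i, r, o, s, o)
  "sarkasorun" → 10 new (s, a, r, k, a, s, o, r, u, n)
  "rundor" → prefix "run" already present; 3 new (d, o, r)
  "runven" → prefix "run" already present; 3 new (v, e, n)
  "mor" → 3 new (m, o, r)
  "sovenmor" → prefix "s" already present; 7 new (o, v, e, n, m, o, r)
  "sarlin" → prefix "sar" already present; 3 new (l, i, n)
  "talin" → 5 new (t, a, l, i, n)
Total nodes = 9 + 10 + 3 + 3 + 3 + 7 + 3 + 5 = 43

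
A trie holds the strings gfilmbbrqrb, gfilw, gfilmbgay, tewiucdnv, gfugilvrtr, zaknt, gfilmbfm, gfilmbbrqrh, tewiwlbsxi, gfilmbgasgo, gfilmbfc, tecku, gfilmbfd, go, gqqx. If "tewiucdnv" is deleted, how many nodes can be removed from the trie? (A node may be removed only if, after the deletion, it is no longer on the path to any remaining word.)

5

Walk "tewiucdnv" from the leaf back toward the root, removing each node that no remaining word uses.
The suffix "ucdnv" (5 nodes) is used only by "tewiucdnv"; the node for "tewi" still has the child "w", so pruning stops there.
Nodes removed: 5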